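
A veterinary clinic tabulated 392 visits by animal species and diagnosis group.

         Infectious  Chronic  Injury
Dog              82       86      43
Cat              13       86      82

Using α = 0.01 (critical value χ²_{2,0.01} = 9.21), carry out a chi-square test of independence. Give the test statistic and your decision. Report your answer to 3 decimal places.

Row totals: 211, 181. Column totals: 95, 172, 125. Grand total N = 392.
Expected counts (row total × column total / N):
  Dog, Infectious: 211×95/392 = 51.1352
  Dog, Chronic: 211×172/392 = 92.5816
  Dog, Injury: 211×125/392 = 67.2832
  Cat, Infectious: 181×95/392 = 43.8648
  Cat, Chronic: 181×172/392 = 79.4184
  Cat, Injury: 181×125/392 = 57.7168
Contributions (O − E)²/E:
  (82 − 51.1352)²/51.1352 = 18.6297
  (86 − 92.5816)²/92.5816 = 0.4679
  (43 − 67.2832)²/67.2832 = 8.7641
  (13 − 43.8648)²/43.8648 = 21.7175
  (86 − 79.4184)²/79.4184 = 0.5454
  (82 − 57.7168)²/57.7168 = 10.2167
χ² = 18.6297 + 0.4679 + 8.7641 + 21.7175 + 0.5454 + 10.2167 = 60.341
df = (2−1)(3−1) = 2. Since 60.341 > 9.21, reject the null hypothesis of independence at α = 0.01.

60.341; reject H₀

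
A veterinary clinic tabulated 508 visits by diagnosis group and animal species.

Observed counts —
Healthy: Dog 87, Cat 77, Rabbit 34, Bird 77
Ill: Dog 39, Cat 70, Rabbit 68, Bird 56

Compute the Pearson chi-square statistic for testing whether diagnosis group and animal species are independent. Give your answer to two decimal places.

Row totals: 275, 233. Column totals: 126, 147, 102, 133. Grand total N = 508.
Expected counts (row total × column total / N):
  Healthy, Dog: 275×126/508 = 68.209
  Healthy, Cat: 275×147/508 = 79.577
  Healthy, Rabbit: 275×102/508 = 55.217
  Healthy, Bird: 275×133/508 = 71.998
  Ill, Dog: 233×126/508 = 57.791
  Ill, Cat: 233×147/508 = 67.423
  Ill, Rabbit: 233×102/508 = 46.783
  Ill, Bird: 233×133/508 = 61.002
Contributions (O − E)²/E:
  (87 − 68.209)²/68.209 = 5.1768
  (77 − 79.577)²/79.577 = 0.0835
  (34 − 55.217)²/55.217 = 8.1526
  (77 − 71.998)²/71.998 = 0.3475
  (39 − 57.791)²/57.791 = 6.1100
  (70 − 67.423)²/67.423 = 0.0985
  (68 − 46.783)²/46.783 = 9.6223
  (56 − 61.002)²/61.002 = 0.4102
χ² = 5.1768 + 0.0835 + 8.1526 + 0.3475 + 6.1100 + 0.0985 + 9.6223 + 0.4102 = 30.00

30.00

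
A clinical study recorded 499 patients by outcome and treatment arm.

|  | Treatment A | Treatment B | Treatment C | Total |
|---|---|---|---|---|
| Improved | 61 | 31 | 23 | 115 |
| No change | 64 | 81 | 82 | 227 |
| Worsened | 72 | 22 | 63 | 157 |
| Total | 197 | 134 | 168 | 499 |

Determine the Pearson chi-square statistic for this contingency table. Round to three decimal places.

39.265

Grand total N = 499.
Expected counts (row total × column total / N):
  Improved, Treatment A: 115×197/499 = 45.4008
  Improved, Treatment B: 115×134/499 = 30.8818
  Improved, Treatment C: 115×168/499 = 38.7174
  No change, Treatment A: 227×197/499 = 89.6172
  No change, Treatment B: 227×134/499 = 60.9579
  No change, Treatment C: 227×168/499 = 76.4248
  Worsened, Treatment A: 157×197/499 = 61.9820
  Worsened, Treatment B: 157×134/499 = 42.1603
  Worsened, Treatment C: 157×168/499 = 52.8577
Contributions (O − E)²/E:
  (61 − 45.4008)²/45.4008 = 5.3597
  (31 − 30.8818)²/30.8818 = 0.0005
  (23 − 38.7174)²/38.7174 = 6.3805
  (64 − 89.6172)²/89.6172 = 7.3227
  (81 − 60.9579)²/60.9579 = 6.5896
  (82 − 76.4248)²/76.4248 = 0.4067
  (72 − 61.9820)²/61.9820 = 1.6192
  (22 − 42.1603)²/42.1603 = 9.6403
  (63 − 52.8577)²/52.8577 = 1.9461
χ² = 5.3597 + 0.0005 + 6.3805 + 7.3227 + 6.5896 + 0.4067 + 1.6192 + 9.6403 + 1.9461 = 39.265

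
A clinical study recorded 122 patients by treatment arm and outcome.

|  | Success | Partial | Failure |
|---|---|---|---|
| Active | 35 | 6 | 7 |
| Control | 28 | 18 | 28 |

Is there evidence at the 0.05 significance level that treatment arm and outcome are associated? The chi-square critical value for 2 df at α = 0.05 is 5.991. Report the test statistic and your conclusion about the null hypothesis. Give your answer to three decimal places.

Row totals: 48, 74. Column totals: 63, 24, 35. Grand total N = 122.
Expected counts (row total × column total / N):
  Active, Success: 48×63/122 = 24.7869
  Active, Partial: 48×24/122 = 9.4426
  Active, Failure: 48×35/122 = 13.7705
  Control, Success: 74×63/122 = 38.2131
  Control, Partial: 74×24/122 = 14.5574
  Control, Failure: 74×35/122 = 21.2295
Contributions (O − E)²/E:
  (35 − 24.7869)²/24.7869 = 4.2082
  (6 − 9.4426)²/9.4426 = 1.2551
  (7 − 13.7705)²/13.7705 = 3.3288
  (28 − 38.2131)²/38.2131 = 2.7296
  (18 − 14.5574)²/14.5574 = 0.8141
  (28 − 21.2295)²/21.2295 = 2.1592
χ² = 4.2082 + 1.2551 + 3.3288 + 2.7296 + 0.8141 + 2.1592 = 14.495
df = (2−1)(3−1) = 2. Since 14.495 > 5.991, reject the null hypothesis of independence at α = 0.05.

14.495; reject H₀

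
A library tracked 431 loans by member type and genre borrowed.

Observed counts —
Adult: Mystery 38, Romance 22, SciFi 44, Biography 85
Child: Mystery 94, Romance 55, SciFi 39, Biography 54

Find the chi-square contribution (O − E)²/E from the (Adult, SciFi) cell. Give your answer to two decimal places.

Row total (Adult) = 189; column total (SciFi) = 83; N = 431.
Expected count E = 189 × 83 / 431 = 36.397.
Contribution = (O − E)²/E = (44 − 36.397)² / 36.397 = 1.59.

1.59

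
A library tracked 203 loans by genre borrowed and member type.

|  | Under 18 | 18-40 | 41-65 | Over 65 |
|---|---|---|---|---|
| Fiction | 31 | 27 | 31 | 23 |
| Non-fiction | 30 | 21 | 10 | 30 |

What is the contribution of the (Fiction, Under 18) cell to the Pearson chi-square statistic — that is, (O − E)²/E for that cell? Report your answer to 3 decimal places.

Row total (Fiction) = 112; column total (Under 18) = 61; N = 203.
Expected count E = 112 × 61 / 203 = 33.6552.
Contribution = (O − E)²/E = (31 − 33.6552)² / 33.6552 = 0.209.

0.209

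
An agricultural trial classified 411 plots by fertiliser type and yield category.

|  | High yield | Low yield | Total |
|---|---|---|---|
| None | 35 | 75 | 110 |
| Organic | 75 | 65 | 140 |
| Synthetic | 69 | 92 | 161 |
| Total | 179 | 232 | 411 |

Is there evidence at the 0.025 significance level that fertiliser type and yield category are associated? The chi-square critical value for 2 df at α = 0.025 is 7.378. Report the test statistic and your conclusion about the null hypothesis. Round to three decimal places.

Grand total N = 411.
Expected counts (row total × column total / N):
  None, High yield: 110×179/411 = 47.9075
  None, Low yield: 110×232/411 = 62.0925
  Organic, High yield: 140×179/411 = 60.9732
  Organic, Low yield: 140×232/411 = 79.0268
  Synthetic, High yield: 161×179/411 = 70.1192
  Synthetic, Low yield: 161×232/411 = 90.8808
Contributions (O − E)²/E:
  (35 − 47.9075)²/47.9075 = 3.4776
  (75 − 62.0925)²/62.0925 = 2.6832
  (75 − 60.9732)²/60.9732 = 3.2268
  (65 − 79.0268)²/79.0268 = 2.4897
  (69 − 70.1192)²/70.1192 = 0.0179
  (92 − 90.8808)²/90.8808 = 0.0138
χ² = 3.4776 + 2.6832 + 3.2268 + 2.4897 + 0.0179 + 0.0138 = 11.909
df = (3−1)(2−1) = 2. Since 11.909 > 7.378, reject the null hypothesis of independence at α = 0.025.

11.909; reject H₀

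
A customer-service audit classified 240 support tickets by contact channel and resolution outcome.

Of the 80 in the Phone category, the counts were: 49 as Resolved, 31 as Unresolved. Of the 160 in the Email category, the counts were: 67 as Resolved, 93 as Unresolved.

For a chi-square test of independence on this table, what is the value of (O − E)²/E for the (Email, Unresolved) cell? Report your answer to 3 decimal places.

1.292

Row total (Email) = 160; column total (Unresolved) = 124; N = 240.
Expected count E = 160 × 124 / 240 = 82.6667.
Contribution = (O − E)²/E = (93 − 82.6667)² / 82.6667 = 1.292.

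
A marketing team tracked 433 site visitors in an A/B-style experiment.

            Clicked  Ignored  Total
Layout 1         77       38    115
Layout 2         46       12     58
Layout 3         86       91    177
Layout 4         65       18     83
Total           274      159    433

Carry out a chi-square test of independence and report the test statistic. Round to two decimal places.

Grand total N = 433.
Expected counts (row total × column total / N):
  Layout 1, Clicked: 115×274/433 = 72.771
  Layout 1, Ignored: 115×159/433 = 42.229
  Layout 2, Clicked: 58×274/433 = 36.702
  Layout 2, Ignored: 58×159/433 = 21.298
  Layout 3, Clicked: 177×274/433 = 112.005
  Layout 3, Ignored: 177×159/433 = 64.995
  Layout 4, Clicked: 83×274/433 = 52.522
  Layout 4, Ignored: 83×159/433 = 30.478
Contributions (O − E)²/E:
  (77 − 72.771)²/72.771 = 0.2458
  (38 − 42.229)²/42.229 = 0.4235
  (46 − 36.702)²/36.702 = 2.3555
  (12 − 21.298)²/21.298 = 4.0592
  (86 − 112.005)²/112.005 = 6.0378
  (91 − 64.995)²/64.995 = 10.4048
  (65 − 52.522)²/52.522 = 2.9645
  (18 − 30.478)²/30.478 = 5.1086
χ² = 0.2458 + 0.4235 + 2.3555 + 4.0592 + 6.0378 + 10.4048 + 2.9645 + 5.1086 = 31.60

31.60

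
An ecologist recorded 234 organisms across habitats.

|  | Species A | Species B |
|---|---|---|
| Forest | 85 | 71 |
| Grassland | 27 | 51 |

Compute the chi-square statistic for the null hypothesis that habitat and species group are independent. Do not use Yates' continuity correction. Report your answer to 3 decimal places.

8.229

Row totals: 156, 78. Column totals: 112, 122. Grand total N = 234.
Expected counts (row total × column total / N):
  Forest, Species A: 156×112/234 = 74.6667
  Forest, Species B: 156×122/234 = 81.3333
  Grassland, Species A: 78×112/234 = 37.3333
  Grassland, Species B: 78×122/234 = 40.6667
Contributions (O − E)²/E:
  (85 − 74.6667)²/74.6667 = 1.4300
  (71 − 81.3333)²/81.3333 = 1.3128
  (27 − 37.3333)²/37.3333 = 2.8601
  (51 − 40.6667)²/40.6667 = 2.6257
χ² = 1.4300 + 1.3128 + 2.8601 + 2.6257 = 8.229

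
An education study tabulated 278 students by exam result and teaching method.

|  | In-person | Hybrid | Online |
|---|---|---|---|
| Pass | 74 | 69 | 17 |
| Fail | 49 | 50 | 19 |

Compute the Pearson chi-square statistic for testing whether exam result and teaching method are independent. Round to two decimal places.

Row totals: 160, 118. Column totals: 123, 119, 36. Grand total N = 278.
Expected counts (row total × column total / N):
  Pass, In-person: 160×123/278 = 70.791
  Pass, Hybrid: 160×119/278 = 68.489
  Pass, Online: 160×36/278 = 20.719
  Fail, In-person: 118×123/278 = 52.209
  Fail, Hybrid: 118×119/278 = 50.511
  Fail, Online: 118×36/278 = 15.281
Contributions (O − E)²/E:
  (74 − 70.791)²/70.791 = 0.1455
  (69 − 68.489)²/68.489 = 0.0038
  (17 − 20.719)²/20.719 = 0.6675
  (49 − 52.209)²/52.209 = 0.1972
  (50 − 50.511)²/50.511 = 0.0052
  (19 − 15.281)²/15.281 = 0.9051
χ² = 0.1455 + 0.0038 + 0.6675 + 0.1972 + 0.0052 + 0.9051 = 1.92

1.92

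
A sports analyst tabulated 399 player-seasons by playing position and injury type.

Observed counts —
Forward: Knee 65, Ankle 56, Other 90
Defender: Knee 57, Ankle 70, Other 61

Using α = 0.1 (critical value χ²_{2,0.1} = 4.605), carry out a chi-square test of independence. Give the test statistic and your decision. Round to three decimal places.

Row totals: 211, 188. Column totals: 122, 126, 151. Grand total N = 399.
Expected counts (row total × column total / N):
  Forward, Knee: 211×122/399 = 64.5163
  Forward, Ankle: 211×126/399 = 66.6316
  Forward, Other: 211×151/399 = 79.8521
  Defender, Knee: 188×122/399 = 57.4837
  Defender, Ankle: 188×126/399 = 59.3684
  Defender, Other: 188×151/399 = 71.1479
Contributions (O − E)²/E:
  (65 − 64.5163)²/64.5163 = 0.0036
  (56 − 66.6316)²/66.6316 = 1.6964
  (90 − 79.8521)²/79.8521 = 1.2896
  (57 − 57.4837)²/57.4837 = 0.0041
  (70 − 59.3684)²/59.3684 = 1.9039
  (61 − 71.1479)²/71.1479 = 1.4474
χ² = 0.0036 + 1.6964 + 1.2896 + 0.0041 + 1.9039 + 1.4474 = 6.345
df = (2−1)(3−1) = 2. Since 6.345 > 4.605, reject the null hypothesis of independence at α = 0.1.

6.345; reject H₀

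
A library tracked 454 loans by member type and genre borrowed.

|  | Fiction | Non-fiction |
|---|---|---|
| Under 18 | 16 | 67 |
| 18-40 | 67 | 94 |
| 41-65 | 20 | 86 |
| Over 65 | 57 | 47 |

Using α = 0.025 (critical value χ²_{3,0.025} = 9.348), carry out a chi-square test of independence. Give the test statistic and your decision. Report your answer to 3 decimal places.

Row totals: 83, 161, 106, 104. Column totals: 160, 294. Grand total N = 454.
Expected counts (row total × column total / N):
  Under 18, Fiction: 83×160/454 = 29.2511
  Under 18, Non-fiction: 83×294/454 = 53.7489
  18-40, Fiction: 161×160/454 = 56.7401
  18-40, Non-fiction: 161×294/454 = 104.2599
  41-65, Fiction: 106×160/454 = 37.3568
  41-65, Non-fiction: 106×294/454 = 68.6432
  Over 65, Fiction: 104×160/454 = 36.6520
  Over 65, Non-fiction: 104×294/454 = 67.3480
Contributions (O − E)²/E:
  (16 − 29.2511)²/29.2511 = 6.0029
  (67 − 53.7489)²/53.7489 = 3.2669
  (67 − 56.7401)²/56.7401 = 1.8552
  (94 − 104.2599)²/104.2599 = 1.0096
  (20 − 37.3568)²/37.3568 = 8.0644
  (86 − 68.6432)²/68.6432 = 4.3888
  (57 − 36.6520)²/36.6520 = 11.2965
  (47 − 67.3480)²/67.3480 = 6.1478
χ² = 6.0029 + 3.2669 + 1.8552 + 1.0096 + 8.0644 + 4.3888 + 11.2965 + 6.1478 = 42.032
df = (4−1)(2−1) = 3. Since 42.032 > 9.348, reject the null hypothesis of independence at α = 0.025.

42.032; reject H₀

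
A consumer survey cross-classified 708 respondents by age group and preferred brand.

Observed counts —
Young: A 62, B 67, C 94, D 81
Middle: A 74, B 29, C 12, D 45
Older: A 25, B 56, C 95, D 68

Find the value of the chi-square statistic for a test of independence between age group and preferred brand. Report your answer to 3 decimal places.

Row totals: 304, 160, 244. Column totals: 161, 152, 201, 194. Grand total N = 708.
Expected counts (row total × column total / N):
  Young, A: 304×161/708 = 69.1299
  Young, B: 304×152/708 = 65.2655
  Young, C: 304×201/708 = 86.3051
  Young, D: 304×194/708 = 83.2994
  Middle, A: 160×161/708 = 36.3842
  Middle, B: 160×152/708 = 34.3503
  Middle, C: 160×201/708 = 45.4237
  Middle, D: 160×194/708 = 43.8418
  Older, A: 244×161/708 = 55.4859
  Older, B: 244×152/708 = 52.3842
  Older, C: 244×201/708 = 69.2712
  Older, D: 244×194/708 = 66.8588
Contributions (O − E)²/E:
  (62 − 69.1299)²/69.1299 = 0.7354
  (67 − 65.2655)²/65.2655 = 0.0461
  (94 − 86.3051)²/86.3051 = 0.6861
  (81 − 83.2994)²/83.2994 = 0.0635
  (74 − 36.3842)²/36.3842 = 38.8891
  (29 − 34.3503)²/34.3503 = 0.8333
  (12 − 45.4237)²/45.4237 = 24.5939
  (45 − 43.8418)²/43.8418 = 0.0306
  (25 − 55.4859)²/55.4859 = 16.7500
  (56 − 52.3842)²/52.3842 = 0.2496
  (95 − 69.2712)²/69.2712 = 9.5562
  (68 − 66.8588)²/66.8588 = 0.0195
χ² = 0.7354 + 0.0461 + 0.6861 + 0.0635 + 38.8891 + 0.8333 + 24.5939 + 0.0306 + 16.7500 + 0.2496 + 9.5562 + 0.0195 = 92.453

92.453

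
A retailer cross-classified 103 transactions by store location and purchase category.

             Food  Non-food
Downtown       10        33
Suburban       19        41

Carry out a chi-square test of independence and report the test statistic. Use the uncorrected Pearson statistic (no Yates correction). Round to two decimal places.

0.88

Row totals: 43, 60. Column totals: 29, 74. Grand total N = 103.
Expected counts (row total × column total / N):
  Downtown, Food: 43×29/103 = 12.107
  Downtown, Non-food: 43×74/103 = 30.893
  Suburban, Food: 60×29/103 = 16.893
  Suburban, Non-food: 60×74/103 = 43.107
Contributions (O − E)²/E:
  (10 − 12.107)²/12.107 = 0.3667
  (33 − 30.893)²/30.893 = 0.1437
  (19 − 16.893)²/16.893 = 0.2628
  (41 − 43.107)²/43.107 = 0.1030
χ² = 0.3667 + 0.1437 + 0.2628 + 0.1030 = 0.88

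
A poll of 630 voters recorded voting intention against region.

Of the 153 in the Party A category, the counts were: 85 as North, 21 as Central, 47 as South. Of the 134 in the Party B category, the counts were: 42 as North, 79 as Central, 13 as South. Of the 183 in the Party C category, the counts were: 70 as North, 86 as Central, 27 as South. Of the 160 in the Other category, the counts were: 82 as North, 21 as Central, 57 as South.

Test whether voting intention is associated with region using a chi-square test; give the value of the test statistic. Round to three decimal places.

118.578

Row totals: 153, 134, 183, 160. Column totals: 279, 207, 144. Grand total N = 630.
Expected counts (row total × column total / N):
  Party A, North: 153×279/630 = 67.7571
  Party A, Central: 153×207/630 = 50.2714
  Party A, South: 153×144/630 = 34.9714
  Party B, North: 134×279/630 = 59.3429
  Party B, Central: 134×207/630 = 44.0286
  Party B, South: 134×144/630 = 30.6286
  Party C, North: 183×279/630 = 81.0429
  Party C, Central: 183×207/630 = 60.1286
  Party C, South: 183×144/630 = 41.8286
  Other, North: 160×279/630 = 70.8571
  Other, Central: 160×207/630 = 52.5714
  Other, South: 160×144/630 = 36.5714
Contributions (O − E)²/E:
  (85 − 67.7571)²/67.7571 = 4.3880
  (21 − 50.2714)²/50.2714 = 17.0438
  (47 − 34.9714)²/34.9714 = 4.1373
  (42 − 59.3429)²/59.3429 = 5.0684
  (79 − 44.0286)²/44.0286 = 27.7774
  (13 − 30.6286)²/30.6286 = 10.1463
  (70 − 81.0429)²/81.0429 = 1.5047
  (86 − 60.1286)²/60.1286 = 11.1316
  (27 − 41.8286)²/41.8286 = 5.2569
  (82 − 70.8571)²/70.8571 = 1.7523
  (21 − 52.5714)²/52.5714 = 18.9600
  (57 − 36.5714)²/36.5714 = 11.4113
χ² = 4.3880 + 17.0438 + 4.1373 + 5.0684 + 27.7774 + 10.1463 + 1.5047 + 11.1316 + 5.2569 + 1.7523 + 18.9600 + 11.4113 = 118.578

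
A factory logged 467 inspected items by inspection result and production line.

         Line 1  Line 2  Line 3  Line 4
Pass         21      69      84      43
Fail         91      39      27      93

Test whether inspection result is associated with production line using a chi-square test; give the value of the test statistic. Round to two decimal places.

Row totals: 217, 250. Column totals: 112, 108, 111, 136. Grand total N = 467.
Expected counts (row total × column total / N):
  Pass, Line 1: 217×112/467 = 52.043
  Pass, Line 2: 217×108/467 = 50.184
  Pass, Line 3: 217×111/467 = 51.578
  Pass, Line 4: 217×136/467 = 63.195
  Fail, Line 1: 250×112/467 = 59.957
  Fail, Line 2: 250×108/467 = 57.816
  Fail, Line 3: 250×111/467 = 59.422
  Fail, Line 4: 250×136/467 = 72.805
Contributions (O − E)²/E:
  (21 − 52.043)²/52.043 = 18.5168
  (69 − 50.184)²/50.184 = 7.0549
  (84 − 51.578)²/51.578 = 20.3805
  (43 − 63.195)²/63.195 = 6.4536
  (91 − 59.957)²/59.957 = 16.0726
  (39 − 57.816)²/57.816 = 6.1236
  (27 − 59.422)²/59.422 = 17.6902
  (93 − 72.805)²/72.805 = 5.6018
χ² = 18.5168 + 7.0549 + 20.3805 + 6.4536 + 16.0726 + 6.1236 + 17.6902 + 5.6018 = 97.89

97.89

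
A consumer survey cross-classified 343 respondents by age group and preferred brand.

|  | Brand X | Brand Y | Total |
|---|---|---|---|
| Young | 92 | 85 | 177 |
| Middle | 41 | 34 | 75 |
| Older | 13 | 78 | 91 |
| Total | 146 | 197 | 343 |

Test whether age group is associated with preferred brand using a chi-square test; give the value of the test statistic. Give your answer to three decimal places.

Grand total N = 343.
Expected counts (row total × column total / N):
  Young, Brand X: 177×146/343 = 75.34111
  Young, Brand Y: 177×197/343 = 101.65889
  Middle, Brand X: 75×146/343 = 31.92420
  Middle, Brand Y: 75×197/343 = 43.07580
  Older, Brand X: 91×146/343 = 38.73469
  Older, Brand Y: 91×197/343 = 52.26531
Contributions (O − E)²/E:
  (92 − 75.34111)²/75.34111 = 3.6835
  (85 − 101.65889)²/101.65889 = 2.7299
  (41 − 31.92420)²/31.92420 = 2.5802
  (34 − 43.07580)²/43.07580 = 1.9122
  (13 − 38.73469)²/38.73469 = 17.0977
  (78 − 52.26531)²/52.26531 = 12.6714
χ² = 3.6835 + 2.7299 + 2.5802 + 1.9122 + 17.0977 + 12.6714 = 40.675

40.675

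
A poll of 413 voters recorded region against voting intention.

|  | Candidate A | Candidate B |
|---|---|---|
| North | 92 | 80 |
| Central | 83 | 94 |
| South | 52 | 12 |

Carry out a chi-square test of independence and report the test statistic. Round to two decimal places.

22.67

Row totals: 172, 177, 64. Column totals: 227, 186. Grand total N = 413.
Expected counts (row total × column total / N):
  North, Candidate A: 172×227/413 = 94.538
  North, Candidate B: 172×186/413 = 77.462
  Central, Candidate A: 177×227/413 = 97.286
  Central, Candidate B: 177×186/413 = 79.714
  South, Candidate A: 64×227/413 = 35.177
  South, Candidate B: 64×186/413 = 28.823
Contributions (O − E)²/E:
  (92 − 94.538)²/94.538 = 0.0681
  (80 − 77.462)²/77.462 = 0.0832
  (83 − 97.286)²/97.286 = 2.0978
  (94 − 79.714)²/79.714 = 2.5603
  (52 − 35.177)²/35.177 = 8.0454
  (12 − 28.823)²/28.823 = 9.8190
χ² = 0.0681 + 0.0832 + 2.0978 + 2.5603 + 8.0454 + 9.8190 = 22.67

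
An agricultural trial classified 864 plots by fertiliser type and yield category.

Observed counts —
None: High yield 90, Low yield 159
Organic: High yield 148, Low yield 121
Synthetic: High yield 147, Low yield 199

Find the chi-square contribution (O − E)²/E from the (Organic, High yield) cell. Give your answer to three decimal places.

6.603

Row total (Organic) = 269; column total (High yield) = 385; N = 864.
Expected count E = 269 × 385 / 864 = 119.8669.
Contribution = (O − E)²/E = (148 − 119.8669)² / 119.8669 = 6.603.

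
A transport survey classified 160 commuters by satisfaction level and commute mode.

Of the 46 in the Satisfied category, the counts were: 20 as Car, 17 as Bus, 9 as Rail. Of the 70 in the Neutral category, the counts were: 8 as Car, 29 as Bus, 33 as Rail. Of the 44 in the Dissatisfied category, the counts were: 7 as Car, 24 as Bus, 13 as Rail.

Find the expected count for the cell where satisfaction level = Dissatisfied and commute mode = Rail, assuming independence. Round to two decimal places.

15.13

Row total (Dissatisfied) = 44; column total (Rail) = 55; grand total N = 160.
Expected count = (row total × column total) / N = 44 × 55 / 160 = 15.13.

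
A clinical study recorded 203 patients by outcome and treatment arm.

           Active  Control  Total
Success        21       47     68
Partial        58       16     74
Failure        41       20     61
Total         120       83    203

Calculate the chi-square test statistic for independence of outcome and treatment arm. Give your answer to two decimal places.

Grand total N = 203.
Expected counts (row total × column total / N):
  Success, Active: 68×120/203 = 40.197
  Success, Control: 68×83/203 = 27.803
  Partial, Active: 74×120/203 = 43.744
  Partial, Control: 74×83/203 = 30.256
  Failure, Active: 61×120/203 = 36.059
  Failure, Control: 61×83/203 = 24.941
Contributions (O − E)²/E:
  (21 − 40.197)²/40.197 = 9.1680
  (47 − 27.803)²/27.803 = 13.2549
  (58 − 43.744)²/43.744 = 4.6460
  (16 − 30.256)²/30.256 = 6.7171
  (41 − 36.059)²/36.059 = 0.6770
  (20 − 24.941)²/24.941 = 0.9788
χ² = 9.1680 + 13.2549 + 4.6460 + 6.7171 + 0.6770 + 0.9788 = 35.44

35.44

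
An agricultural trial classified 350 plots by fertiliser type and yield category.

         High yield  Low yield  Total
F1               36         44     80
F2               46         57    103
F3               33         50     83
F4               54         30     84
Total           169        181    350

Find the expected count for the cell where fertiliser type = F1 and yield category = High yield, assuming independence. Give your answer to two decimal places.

38.63

Row total (F1) = 80; column total (High yield) = 169; grand total N = 350.
Expected count = (row total × column total) / N = 80 × 169 / 350 = 38.63.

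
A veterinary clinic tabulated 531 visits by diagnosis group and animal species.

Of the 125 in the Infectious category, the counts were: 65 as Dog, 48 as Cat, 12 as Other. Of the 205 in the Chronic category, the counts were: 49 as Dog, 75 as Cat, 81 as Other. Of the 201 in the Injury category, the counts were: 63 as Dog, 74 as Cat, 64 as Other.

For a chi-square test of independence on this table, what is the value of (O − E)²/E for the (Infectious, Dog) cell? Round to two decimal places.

13.07

Row total (Infectious) = 125; column total (Dog) = 177; N = 531.
Expected count E = 125 × 177 / 531 = 41.6667.
Contribution = (O − E)²/E = (65 − 41.6667)² / 41.6667 = 13.07.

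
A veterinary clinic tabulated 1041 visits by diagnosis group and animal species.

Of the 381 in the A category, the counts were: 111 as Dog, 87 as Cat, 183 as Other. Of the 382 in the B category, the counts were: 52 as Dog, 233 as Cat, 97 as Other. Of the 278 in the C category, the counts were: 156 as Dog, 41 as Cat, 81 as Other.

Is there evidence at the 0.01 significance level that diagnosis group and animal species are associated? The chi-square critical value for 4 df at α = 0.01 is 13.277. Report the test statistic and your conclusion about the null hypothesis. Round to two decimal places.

Row totals: 381, 382, 278. Column totals: 319, 361, 361. Grand total N = 1041.
Expected counts (row total × column total / N):
  A, Dog: 381×319/1041 = 116.752
  A, Cat: 381×361/1041 = 132.124
  A, Other: 381×361/1041 = 132.124
  B, Dog: 382×319/1041 = 117.059
  B, Cat: 382×361/1041 = 132.471
  B, Other: 382×361/1041 = 132.471
  C, Dog: 278×319/1041 = 85.189
  C, Cat: 278×361/1041 = 96.405
  C, Other: 278×361/1041 = 96.405
Contributions (O − E)²/E:
  (111 − 116.752)²/116.752 = 0.2834
  (87 − 132.124)²/132.124 = 15.4111
  (183 − 132.124)²/132.124 = 19.5904
  (52 − 117.059)²/117.059 = 36.1585
  (233 − 132.471)²/132.471 = 76.2890
  (97 − 132.471)²/132.471 = 9.4979
  (156 − 85.189)²/85.189 = 58.8597
  (41 − 96.405)²/96.405 = 31.8419
  (81 − 96.405)²/96.405 = 2.4616
χ² = 0.2834 + 15.4111 + 19.5904 + 36.1585 + 76.2890 + 9.4979 + 58.8597 + 31.8419 + 2.4616 = 250.39
df = (3−1)(3−1) = 4. Since 250.39 > 13.277, reject the null hypothesis of independence at α = 0.01.

250.39; reject H₀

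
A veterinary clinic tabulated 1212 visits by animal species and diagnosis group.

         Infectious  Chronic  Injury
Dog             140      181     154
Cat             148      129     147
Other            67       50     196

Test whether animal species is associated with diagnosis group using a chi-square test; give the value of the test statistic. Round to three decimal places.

Row totals: 475, 424, 313. Column totals: 355, 360, 497. Grand total N = 1212.
Expected counts (row total × column total / N):
  Dog, Infectious: 475×355/1212 = 139.1295
  Dog, Chronic: 475×360/1212 = 141.0891
  Dog, Injury: 475×497/1212 = 194.7814
  Cat, Infectious: 424×355/1212 = 124.1914
  Cat, Chronic: 424×360/1212 = 125.9406
  Cat, Injury: 424×497/1212 = 173.8680
  Other, Infectious: 313×355/1212 = 91.6790
  Other, Chronic: 313×360/1212 = 92.9703
  Other, Injury: 313×497/1212 = 128.3507
Contributions (O − E)²/E:
  (140 − 139.1295)²/139.1295 = 0.0054
  (181 − 141.0891)²/141.0891 = 11.2899
  (154 − 194.7814)²/194.7814 = 8.5384
  (148 − 124.1914)²/124.1914 = 4.5643
  (129 − 125.9406)²/125.9406 = 0.0743
  (147 − 173.8680)²/173.8680 = 4.1519
  (67 − 91.6790)²/91.6790 = 6.6433
  (50 − 92.9703)²/92.9703 = 19.8606
  (196 − 128.3507)²/128.3507 = 35.6557
χ² = 0.0054 + 11.2899 + 8.5384 + 4.5643 + 0.0743 + 4.1519 + 6.6433 + 19.8606 + 35.6557 = 90.784

90.784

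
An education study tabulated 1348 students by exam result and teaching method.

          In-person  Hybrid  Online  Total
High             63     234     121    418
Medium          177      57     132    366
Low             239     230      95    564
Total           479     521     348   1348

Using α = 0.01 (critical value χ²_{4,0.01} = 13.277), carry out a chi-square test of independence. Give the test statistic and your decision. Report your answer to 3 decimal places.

Grand total N = 1348.
Expected counts (row total × column total / N):
  High, In-person: 418×479/1348 = 148.5326
  High, Hybrid: 418×521/1348 = 161.5564
  High, Online: 418×348/1348 = 107.9110
  Medium, In-person: 366×479/1348 = 130.0549
  Medium, Hybrid: 366×521/1348 = 141.4585
  Medium, Online: 366×348/1348 = 94.4866
  Low, In-person: 564×479/1348 = 200.4125
  Low, Hybrid: 564×521/1348 = 217.9852
  Low, Online: 564×348/1348 = 145.6024
Contributions (O − E)²/E:
  (63 − 148.5326)²/148.5326 = 49.2540
  (234 − 161.5564)²/161.5564 = 32.4845
  (121 − 107.9110)²/107.9110 = 1.5876
  (177 − 130.0549)²/130.0549 = 16.9455
  (57 − 141.4585)²/141.4585 = 50.4264
  (132 − 94.4866)²/94.4866 = 14.8937
  (239 − 200.4125)²/200.4125 = 7.4297
  (230 − 217.9852)²/217.9852 = 0.6622
  (95 − 145.6024)²/145.6024 = 17.5863
χ² = 49.2540 + 32.4845 + 1.5876 + 16.9455 + 50.4264 + 14.8937 + 7.4297 + 0.6622 + 17.5863 = 191.270
df = (3−1)(3−1) = 4. Since 191.270 > 13.277, reject the null hypothesis of independence at α = 0.01.

191.270; reject H₀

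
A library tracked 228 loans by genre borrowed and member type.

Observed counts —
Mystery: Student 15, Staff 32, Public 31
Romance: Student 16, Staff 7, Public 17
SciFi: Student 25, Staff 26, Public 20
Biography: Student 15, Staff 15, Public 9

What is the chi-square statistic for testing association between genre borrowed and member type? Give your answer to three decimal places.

Row totals: 78, 40, 71, 39. Column totals: 71, 80, 77. Grand total N = 228.
Expected counts (row total × column total / N):
  Mystery, Student: 78×71/228 = 24.2895
  Mystery, Staff: 78×80/228 = 27.3684
  Mystery, Public: 78×77/228 = 26.3421
  Romance, Student: 40×71/228 = 12.4561
  Romance, Staff: 40×80/228 = 14.0351
  Romance, Public: 40×77/228 = 13.5088
  SciFi, Student: 71×71/228 = 22.1096
  SciFi, Staff: 71×80/228 = 24.9123
  SciFi, Public: 71×77/228 = 23.9781
  Biography, Student: 39×71/228 = 12.1447
  Biography, Staff: 39×80/228 = 13.6842
  Biography, Public: 39×77/228 = 13.1711
Contributions (O − E)²/E:
  (15 − 24.2895)²/24.2895 = 3.5528
  (32 − 27.3684)²/27.3684 = 0.7838
  (31 − 26.3421)²/26.3421 = 0.8236
  (16 − 12.4561)²/12.4561 = 1.0083
  (7 − 14.0351)²/14.0351 = 3.5263
  (17 − 13.5088)²/13.5088 = 0.9023
  (25 − 22.1096)²/22.1096 = 0.3779
  (26 − 24.9123)²/24.9123 = 0.0475
  (20 − 23.9781)²/23.9781 = 0.6600
  (15 − 12.1447)²/12.1447 = 0.6713
  (15 − 13.6842)²/13.6842 = 0.1265
  (9 − 13.1711)²/13.1711 = 1.3209
χ² = 3.5528 + 0.7838 + 0.8236 + 1.0083 + 3.5263 + 0.9023 + 0.3779 + 0.0475 + 0.6600 + 0.6713 + 0.1265 + 1.3209 = 13.801

13.801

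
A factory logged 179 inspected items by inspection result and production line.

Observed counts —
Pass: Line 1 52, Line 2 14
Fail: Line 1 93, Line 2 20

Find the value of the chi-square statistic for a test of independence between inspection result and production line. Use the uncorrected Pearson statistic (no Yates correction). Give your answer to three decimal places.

Row totals: 66, 113. Column totals: 145, 34. Grand total N = 179.
Expected counts (row total × column total / N):
  Pass, Line 1: 66×145/179 = 53.4637
  Pass, Line 2: 66×34/179 = 12.5363
  Fail, Line 1: 113×145/179 = 91.5363
  Fail, Line 2: 113×34/179 = 21.4637
Contributions (O − E)²/E:
  (52 − 53.4637)²/53.4637 = 0.0401
  (14 − 12.5363)²/12.5363 = 0.1709
  (93 − 91.5363)²/91.5363 = 0.0234
  (20 − 21.4637)²/21.4637 = 0.0998
χ² = 0.0401 + 0.1709 + 0.0234 + 0.0998 = 0.334

0.334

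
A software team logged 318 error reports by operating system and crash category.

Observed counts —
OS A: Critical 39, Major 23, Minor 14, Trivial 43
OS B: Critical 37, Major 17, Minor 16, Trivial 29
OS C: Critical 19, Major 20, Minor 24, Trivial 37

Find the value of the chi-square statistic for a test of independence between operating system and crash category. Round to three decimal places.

Row totals: 119, 99, 100. Column totals: 95, 60, 54, 109. Grand total N = 318.
Expected counts (row total × column total / N):
  OS A, Critical: 119×95/318 = 35.5503
  OS A, Major: 119×60/318 = 22.4528
  OS A, Minor: 119×54/318 = 20.2075
  OS A, Trivial: 119×109/318 = 40.7893
  OS B, Critical: 99×95/318 = 29.5755
  OS B, Major: 99×60/318 = 18.6792
  OS B, Minor: 99×54/318 = 16.8113
  OS B, Trivial: 99×109/318 = 33.9340
  OS C, Critical: 100×95/318 = 29.8742
  OS C, Major: 100×60/318 = 18.8679
  OS C, Minor: 100×54/318 = 16.9811
  OS C, Trivial: 100×109/318 = 34.2767
Contributions (O − E)²/E:
  (39 − 35.5503)²/35.5503 = 0.3347
  (23 − 22.4528)²/22.4528 = 0.0133
  (14 − 20.2075)²/20.2075 = 1.9069
  (43 − 40.7893)²/40.7893 = 0.1198
  (37 − 29.5755)²/29.5755 = 1.8638
  (17 − 18.6792)²/18.6792 = 0.1510
  (16 − 16.8113)²/16.8113 = 0.0392
  (29 − 33.9340)²/33.9340 = 0.7174
  (19 − 29.8742)²/29.8742 = 3.9582
  (20 − 18.8679)²/18.8679 = 0.0679
  (24 − 16.9811)²/16.9811 = 2.9012
  (37 − 34.2767)²/34.2767 = 0.2164
χ² = 0.3347 + 0.0133 + 1.9069 + 0.1198 + 1.8638 + 0.1510 + 0.0392 + 0.7174 + 3.9582 + 0.0679 + 2.9012 + 0.2164 = 12.290

12.290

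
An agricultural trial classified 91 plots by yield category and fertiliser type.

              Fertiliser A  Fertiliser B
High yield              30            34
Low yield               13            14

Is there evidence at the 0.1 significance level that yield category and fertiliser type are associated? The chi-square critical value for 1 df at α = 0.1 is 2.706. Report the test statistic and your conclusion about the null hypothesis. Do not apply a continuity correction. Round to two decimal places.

0.01; fail to reject H₀

Row totals: 64, 27. Column totals: 43, 48. Grand total N = 91.
Expected counts (row total × column total / N):
  High yield, Fertiliser A: 64×43/91 = 30.242
  High yield, Fertiliser B: 64×48/91 = 33.758
  Low yield, Fertiliser A: 27×43/91 = 12.758
  Low yield, Fertiliser B: 27×48/91 = 14.242
Contributions (O − E)²/E:
  (30 − 30.242)²/30.242 = 0.0019
  (34 − 33.758)²/33.758 = 0.0017
  (13 − 12.758)²/12.758 = 0.0046
  (14 − 14.242)²/14.242 = 0.0041
χ² = 0.0019 + 0.0017 + 0.0046 + 0.0041 = 0.01
df = (2−1)(2−1) = 1. Since 0.01 < 2.706, fail to reject the null hypothesis of independence at α = 0.1.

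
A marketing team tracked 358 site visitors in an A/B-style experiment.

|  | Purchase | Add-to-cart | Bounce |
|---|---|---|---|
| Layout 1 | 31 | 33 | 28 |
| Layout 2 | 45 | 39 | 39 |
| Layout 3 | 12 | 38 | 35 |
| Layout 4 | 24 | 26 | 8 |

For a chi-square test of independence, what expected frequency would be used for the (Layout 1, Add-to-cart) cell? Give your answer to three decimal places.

Row total (Layout 1) = 92; column total (Add-to-cart) = 136; grand total N = 358.
Expected count = (row total × column total) / N = 92 × 136 / 358 = 34.950.

34.950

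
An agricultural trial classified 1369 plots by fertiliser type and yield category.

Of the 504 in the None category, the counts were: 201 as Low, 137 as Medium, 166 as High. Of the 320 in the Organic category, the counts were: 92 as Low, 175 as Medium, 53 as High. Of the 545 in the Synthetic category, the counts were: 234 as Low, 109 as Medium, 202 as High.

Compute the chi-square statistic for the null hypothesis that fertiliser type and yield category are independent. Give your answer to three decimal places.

121.923

Row totals: 504, 320, 545. Column totals: 527, 421, 421. Grand total N = 1369.
Expected counts (row total × column total / N):
  None, Low: 504×527/1369 = 194.0161
  None, Medium: 504×421/1369 = 154.9920
  None, High: 504×421/1369 = 154.9920
  Organic, Low: 320×527/1369 = 123.1848
  Organic, Medium: 320×421/1369 = 98.4076
  Organic, High: 320×421/1369 = 98.4076
  Synthetic, Low: 545×527/1369 = 209.7991
  Synthetic, Medium: 545×421/1369 = 167.6004
  Synthetic, High: 545×421/1369 = 167.6004
Contributions (O − E)²/E:
  (201 − 194.0161)²/194.0161 = 0.2514
  (137 − 154.9920)²/154.9920 = 2.0886
  (166 − 154.9920)²/154.9920 = 0.7818
  (92 − 123.1848)²/123.1848 = 7.8946
  (175 − 98.4076)²/98.4076 = 59.6132
  (53 − 98.4076)²/98.4076 = 20.9521
  (234 − 209.7991)²/209.7991 = 2.7916
  (109 − 167.6004)²/167.6004 = 20.4893
  (202 − 167.6004)²/167.6004 = 7.0604
χ² = 0.2514 + 2.0886 + 0.7818 + 7.8946 + 59.6132 + 20.9521 + 2.7916 + 20.4893 + 7.0604 = 121.923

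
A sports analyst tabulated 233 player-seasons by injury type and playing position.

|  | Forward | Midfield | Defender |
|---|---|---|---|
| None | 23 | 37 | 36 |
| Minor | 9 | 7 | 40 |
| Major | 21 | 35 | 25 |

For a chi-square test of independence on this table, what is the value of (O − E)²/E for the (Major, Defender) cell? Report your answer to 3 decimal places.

Row total (Major) = 81; column total (Defender) = 101; N = 233.
Expected count E = 81 × 101 / 233 = 35.1116.
Contribution = (O − E)²/E = (25 − 35.1116)² / 35.1116 = 2.912.

2.912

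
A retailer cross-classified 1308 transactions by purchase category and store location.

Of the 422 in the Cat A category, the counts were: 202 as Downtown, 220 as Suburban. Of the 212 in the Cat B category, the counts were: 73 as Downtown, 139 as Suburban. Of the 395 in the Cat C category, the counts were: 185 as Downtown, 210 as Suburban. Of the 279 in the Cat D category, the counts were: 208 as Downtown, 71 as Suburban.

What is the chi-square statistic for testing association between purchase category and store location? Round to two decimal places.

89.61

Row totals: 422, 212, 395, 279. Column totals: 668, 640. Grand total N = 1308.
Expected counts (row total × column total / N):
  Cat A, Downtown: 422×668/1308 = 215.517
  Cat A, Suburban: 422×640/1308 = 206.483
  Cat B, Downtown: 212×668/1308 = 108.269
  Cat B, Suburban: 212×640/1308 = 103.731
  Cat C, Downtown: 395×668/1308 = 201.728
  Cat C, Suburban: 395×640/1308 = 193.272
  Cat D, Downtown: 279×668/1308 = 142.486
  Cat D, Suburban: 279×640/1308 = 136.514
Contributions (O − E)²/E:
  (202 − 215.517)²/215.517 = 0.8478
  (220 − 206.483)²/206.483 = 0.8849
  (73 − 108.269)²/108.269 = 11.4890
  (139 − 103.731)²/103.731 = 11.9916
  (185 − 201.728)²/201.728 = 1.3871
  (210 − 193.272)²/193.272 = 1.4478
  (208 − 142.486)²/142.486 = 30.1228
  (71 − 136.514)²/136.514 = 31.4406
χ² = 0.8478 + 0.8849 + 11.4890 + 11.9916 + 1.3871 + 1.4478 + 30.1228 + 31.4406 = 89.61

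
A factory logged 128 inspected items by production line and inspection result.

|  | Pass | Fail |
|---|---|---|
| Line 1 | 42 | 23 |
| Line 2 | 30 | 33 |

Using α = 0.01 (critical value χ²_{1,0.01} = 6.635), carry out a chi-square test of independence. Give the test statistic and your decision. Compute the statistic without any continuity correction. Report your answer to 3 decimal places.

3.755; fail to reject H₀

Row totals: 65, 63. Column totals: 72, 56. Grand total N = 128.
Expected counts (row total × column total / N):
  Line 1, Pass: 65×72/128 = 36.5625
  Line 1, Fail: 65×56/128 = 28.4375
  Line 2, Pass: 63×72/128 = 35.4375
  Line 2, Fail: 63×56/128 = 27.5625
Contributions (O − E)²/E:
  (42 − 36.5625)²/36.5625 = 0.8087
  (23 − 28.4375)²/28.4375 = 1.0397
  (30 − 35.4375)²/35.4375 = 0.8343
  (33 − 27.5625)²/27.5625 = 1.0727
χ² = 0.8087 + 1.0397 + 0.8343 + 1.0727 = 3.755
df = (2−1)(2−1) = 1. Since 3.755 < 6.635, fail to reject the null hypothesis of independence at α = 0.01.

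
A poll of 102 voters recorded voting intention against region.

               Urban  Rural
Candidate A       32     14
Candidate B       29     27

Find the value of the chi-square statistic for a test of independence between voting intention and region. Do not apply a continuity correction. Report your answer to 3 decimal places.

Row totals: 46, 56. Column totals: 61, 41. Grand total N = 102.
Expected counts (row total × column total / N):
  Candidate A, Urban: 46×61/102 = 27.5098
  Candidate A, Rural: 46×41/102 = 18.4902
  Candidate B, Urban: 56×61/102 = 33.4902
  Candidate B, Rural: 56×41/102 = 22.5098
Contributions (O − E)²/E:
  (32 − 27.5098)²/27.5098 = 0.7329
  (14 − 18.4902)²/18.4902 = 1.0904
  (29 − 33.4902)²/33.4902 = 0.6020
  (27 − 22.5098)²/22.5098 = 0.8957
χ² = 0.7329 + 1.0904 + 0.6020 + 0.8957 = 3.321

3.321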